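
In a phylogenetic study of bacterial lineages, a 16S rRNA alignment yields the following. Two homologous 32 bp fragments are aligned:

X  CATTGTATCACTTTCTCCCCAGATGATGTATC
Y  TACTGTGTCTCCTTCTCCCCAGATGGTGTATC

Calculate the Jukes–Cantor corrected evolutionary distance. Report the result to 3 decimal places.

The sequences differ at 6 of 32 sites (1, 3, 7, 10, 12, 26), so p = 6/32 = 0.1875.
d = −(3/4) ln(1 − 4p/3) = −0.75 ln(1 − 0.25) = −0.75 ln(0.75)
  = −0.75 × (-0.287682) = 0.215762 substitutions/site.

0.216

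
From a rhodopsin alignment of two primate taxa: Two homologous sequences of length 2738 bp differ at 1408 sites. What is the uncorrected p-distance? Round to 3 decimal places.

p = 1408/2738 = 0.514243… ≈ 0.514 (to 3 d.p.).

0.514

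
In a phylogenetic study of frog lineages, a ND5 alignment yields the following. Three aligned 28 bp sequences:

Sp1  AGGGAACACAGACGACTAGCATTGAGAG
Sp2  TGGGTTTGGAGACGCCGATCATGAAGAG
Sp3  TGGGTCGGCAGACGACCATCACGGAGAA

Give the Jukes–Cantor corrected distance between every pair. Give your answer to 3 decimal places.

d(Sp1,Sp2) = 0.556, d(Sp1,Sp3) = 0.485, d(Sp2,Sp3) = 0.360

Sp1–Sp2: 11/28 sites differ → p ≈ 0.392857, d = −0.75 ln(1 − 0.523809) = 0.556452 ≈ 0.556.
Sp1–Sp3: 10/28 sites differ → p ≈ 0.357143, d = −0.75 ln(1 − 0.476191) = 0.484971 ≈ 0.485.
Sp2–Sp3: 8/28 sites differ → p ≈ 0.285714, d = −0.75 ln(1 − 0.380952) = 0.359679 ≈ 0.360.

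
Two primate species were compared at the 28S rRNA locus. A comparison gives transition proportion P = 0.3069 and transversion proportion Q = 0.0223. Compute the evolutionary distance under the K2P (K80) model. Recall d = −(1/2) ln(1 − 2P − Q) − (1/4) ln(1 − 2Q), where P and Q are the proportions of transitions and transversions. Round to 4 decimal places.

0.5168

Under the Kimura two-parameter model, d = −½ ln(1 − 2P − Q) − ¼ ln(1 − 2Q).
1 − 2P − Q = 0.3639, giving −½ ln(0.3639) = 0.505438.
1 − 2Q = 0.9554, giving −¼ ln(0.9554) = 0.011406.
d = 0.505438 + 0.011406 = 0.516844.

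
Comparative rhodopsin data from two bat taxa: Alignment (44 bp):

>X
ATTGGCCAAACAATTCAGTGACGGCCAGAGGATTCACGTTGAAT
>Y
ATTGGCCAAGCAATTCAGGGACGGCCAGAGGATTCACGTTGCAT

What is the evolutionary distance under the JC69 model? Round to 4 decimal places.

0.0715

The sequences differ at 3 of 44 sites (10, 19, 42), so p = 3/44 ≈ 0.068182.
d = −(3/4) ln(1 − 4p/3) = −0.75 ln(1 − 0.090909) = −0.75 ln(0.909091)
  = −0.75 × (-0.095310) = 0.071483 substitutions/site.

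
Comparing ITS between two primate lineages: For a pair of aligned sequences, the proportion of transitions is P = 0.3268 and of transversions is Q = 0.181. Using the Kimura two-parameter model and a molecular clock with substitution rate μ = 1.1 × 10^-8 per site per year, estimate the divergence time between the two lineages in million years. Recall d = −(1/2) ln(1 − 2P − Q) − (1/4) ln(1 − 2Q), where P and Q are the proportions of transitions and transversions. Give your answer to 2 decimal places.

Under the Kimura two-parameter model, d = −½ ln(1 − 2P − Q) − ¼ ln(1 − 2Q).
1 − 2P − Q = 0.1654, giving −½ ln(0.1654) = 0.899694.
1 − 2Q = 0.638, giving −¼ ln(0.638) = 0.112354.
d = 0.899694 + 0.112354 = 1.012048.
Under a molecular clock d = 2μt, so t = d/(2μ) = 1.012048 / (2 × 1.1 × 10^-8) = 46.00 million years.

46.00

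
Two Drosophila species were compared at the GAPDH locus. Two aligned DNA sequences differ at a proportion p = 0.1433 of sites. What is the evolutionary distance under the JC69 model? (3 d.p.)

d = −(3/4) ln(1 − 4p/3) = −0.75 ln(1 − 0.191067) = −0.75 ln(0.808933)
  = −0.75 × (-0.212039) = 0.159029 substitutions/site.

0.159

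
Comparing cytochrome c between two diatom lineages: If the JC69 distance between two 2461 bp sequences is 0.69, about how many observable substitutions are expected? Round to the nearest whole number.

Invert JC69: p = (3/4)(1 − e^(−4d/3)) = 0.75 × (1 − e^(-0.92)) = 0.75 × (1 − 0.398519) = 0.451111.
Expected differing sites = pL ≈ 0.451111 × 2461 = 1110.184171 ≈ 1110.

1110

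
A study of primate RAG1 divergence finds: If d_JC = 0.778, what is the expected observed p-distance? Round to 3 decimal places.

p = (3/4)(1 − e^(−4d/3)) = 0.75 × (1 − e^(-1.037333)) = 0.75 × (1 − 0.354399) = 0.484201.

0.484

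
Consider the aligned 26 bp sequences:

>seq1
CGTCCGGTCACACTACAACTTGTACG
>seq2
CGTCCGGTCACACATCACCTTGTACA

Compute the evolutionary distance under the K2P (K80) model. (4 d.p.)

0.1724

Of 26 sites, 1 differences are transitions and 3 are transversions, so P = 1/26 ≈ 0.038462 and Q = 3/26 ≈ 0.115385.
Under the Kimura two-parameter model, d = −½ ln(1 − 2P − Q) − ¼ ln(1 − 2Q).
1 − 2P − Q = 0.807691, giving −½ ln(0.807691) = 0.106788.
1 − 2Q = 0.76923, giving −¼ ln(0.76923) = 0.065591.
d = 0.106788 + 0.065591 = 0.172379.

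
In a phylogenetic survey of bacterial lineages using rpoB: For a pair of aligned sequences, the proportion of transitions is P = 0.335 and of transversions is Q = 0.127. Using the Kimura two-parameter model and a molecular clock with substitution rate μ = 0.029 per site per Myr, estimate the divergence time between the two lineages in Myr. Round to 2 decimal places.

15.01

Under the Kimura two-parameter model, d = −½ ln(1 − 2P − Q) − ¼ ln(1 − 2Q).
1 − 2P − Q = 0.203, giving −½ ln(0.203) = 0.797275.
1 − 2Q = 0.746, giving −¼ ln(0.746) = 0.073257.
d = 0.797275 + 0.073257 = 0.870532.
Under a molecular clock d = 2μt, so t = d/(2μ) = 0.870532 / (2 × 0.029) = 15.01 Myr.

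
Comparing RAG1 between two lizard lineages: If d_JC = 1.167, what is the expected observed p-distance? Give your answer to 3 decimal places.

0.592

p = (3/4)(1 − e^(−4d/3)) = 0.75 × (1 − e^(-1.556)) = 0.75 × (1 − 0.210978) = 0.591767.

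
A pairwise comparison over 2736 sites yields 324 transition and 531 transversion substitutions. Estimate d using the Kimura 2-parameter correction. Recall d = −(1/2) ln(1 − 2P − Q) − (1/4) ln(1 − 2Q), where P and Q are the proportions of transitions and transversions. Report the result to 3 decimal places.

P = 324/2736 ≈ 0.118421 and Q = 531/2736 ≈ 0.194079.
Under the Kimura two-parameter model, d = −½ ln(1 − 2P − Q) − ¼ ln(1 − 2Q).
1 − 2P − Q = 0.569079, giving −½ ln(0.569079) = 0.281868.
1 − 2Q = 0.611842, giving −¼ ln(0.611842) = 0.122820.
d = 0.281868 + 0.122820 = 0.404688.

0.405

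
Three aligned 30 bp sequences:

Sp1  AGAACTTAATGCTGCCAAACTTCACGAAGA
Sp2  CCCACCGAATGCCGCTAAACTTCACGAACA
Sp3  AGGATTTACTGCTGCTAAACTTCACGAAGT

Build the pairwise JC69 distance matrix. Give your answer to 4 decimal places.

d(Sp1,Sp2) = 0.3295, d(Sp1,Sp3) = 0.1885, d(Sp2,Sp3) = 0.4408

Sp1–Sp2: 8/30 sites differ → p ≈ 0.266667, d = −0.75 ln(1 − 0.355556) = 0.329526 ≈ 0.3295.
Sp1–Sp3: 5/30 sites differ → p ≈ 0.166667, d = −0.75 ln(1 − 0.222223) = 0.188487 ≈ 0.1885.
Sp2–Sp3: 10/30 sites differ → p ≈ 0.333333, d = −0.75 ln(1 − 0.444444) = 0.440839 ≈ 0.4408.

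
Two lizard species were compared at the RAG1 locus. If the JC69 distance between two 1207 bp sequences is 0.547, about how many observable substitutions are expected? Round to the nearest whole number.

Invert JC69: p = (3/4)(1 − e^(−4d/3)) = 0.75 × (1 − e^(-0.729333)) = 0.75 × (1 − 0.482231) = 0.388327.
Expected differing sites = pL ≈ 0.388327 × 1207 = 468.710689 ≈ 469.

469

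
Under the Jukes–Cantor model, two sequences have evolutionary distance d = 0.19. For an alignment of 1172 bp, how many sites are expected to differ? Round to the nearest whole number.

Invert JC69: p = (3/4)(1 − e^(−4d/3)) = 0.75 × (1 − e^(-0.253333)) = 0.75 × (1 − 0.776209) = 0.167843.
Expected differing sites = pL ≈ 0.167843 × 1172 = 196.711996 ≈ 197.

197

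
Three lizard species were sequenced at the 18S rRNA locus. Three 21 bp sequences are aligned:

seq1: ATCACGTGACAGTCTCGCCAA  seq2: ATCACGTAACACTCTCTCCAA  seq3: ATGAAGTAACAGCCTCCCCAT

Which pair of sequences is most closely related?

seq1–seq2: 3/21 differ, p = 0.143, d = 0.158.
seq1–seq3: 6/21 differ, p = 0.286, d = 0.360.
seq2–seq3: 6/21 differ, p = 0.286, d = 0.360.
The smallest distance is between seq1 and seq2.

seq1 and seq2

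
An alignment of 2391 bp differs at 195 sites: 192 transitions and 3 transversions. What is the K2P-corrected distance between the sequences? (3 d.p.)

0.089

P = 192/2391 ≈ 0.080301 and Q = 3/2391 ≈ 0.001255.
Under the Kimura two-parameter model, d = −½ ln(1 − 2P − Q) − ¼ ln(1 − 2Q).
1 − 2P − Q = 0.838143, giving −½ ln(0.838143) = 0.088283.
1 − 2Q = 0.99749, giving −¼ ln(0.99749) = 0.000628.
d = 0.088283 + 0.000628 = 0.088911.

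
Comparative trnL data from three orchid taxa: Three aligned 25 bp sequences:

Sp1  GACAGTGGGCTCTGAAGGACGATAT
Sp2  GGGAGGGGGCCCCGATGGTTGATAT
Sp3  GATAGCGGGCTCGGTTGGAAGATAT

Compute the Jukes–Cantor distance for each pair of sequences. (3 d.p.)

d(Sp1,Sp2) = 0.417, d(Sp1,Sp3) = 0.289, d(Sp2,Sp3) = 0.417

Sp1–Sp2: 8/25 sites differ → p = 0.32, d = −0.75 ln(1 − 0.426667) = 0.417216 ≈ 0.417.
Sp1–Sp3: 6/25 sites differ → p = 0.24, d = −0.75 ln(1 − 0.32) = 0.289247 ≈ 0.289.
Sp2–Sp3: 8/25 sites differ → p = 0.32, d = −0.75 ln(1 − 0.426667) = 0.417216 ≈ 0.417.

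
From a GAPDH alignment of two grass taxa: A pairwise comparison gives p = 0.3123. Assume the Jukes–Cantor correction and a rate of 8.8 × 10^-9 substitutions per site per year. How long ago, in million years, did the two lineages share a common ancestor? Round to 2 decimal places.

d = −(3/4) ln(1 − 4p/3) = −0.75 ln(1 − 0.4164) = −0.75 ln(0.5836)
  = −0.75 × (-0.538539) = 0.403904 substitutions/site.
Under a molecular clock d = 2μt, so t = d/(2μ) = 0.403904 / (2 × 8.8 × 10^-9) = 22.95 million years.

22.95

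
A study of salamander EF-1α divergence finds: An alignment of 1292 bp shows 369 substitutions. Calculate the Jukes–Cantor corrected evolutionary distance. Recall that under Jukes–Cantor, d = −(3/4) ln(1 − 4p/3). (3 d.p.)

p = 369/1292 ≈ 0.285604.
d = −(3/4) ln(1 − 4p/3) = −0.75 ln(1 − 0.380805) = −0.75 ln(0.619195)
  = −0.75 × (-0.479335) = 0.359501 substitutions/site.

0.360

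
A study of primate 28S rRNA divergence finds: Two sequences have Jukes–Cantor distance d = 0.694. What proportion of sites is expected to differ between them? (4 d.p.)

p = (3/4)(1 − e^(−4d/3)) = 0.75 × (1 − e^(-0.925333)) = 0.75 × (1 − 0.396399) = 0.452701.

0.4527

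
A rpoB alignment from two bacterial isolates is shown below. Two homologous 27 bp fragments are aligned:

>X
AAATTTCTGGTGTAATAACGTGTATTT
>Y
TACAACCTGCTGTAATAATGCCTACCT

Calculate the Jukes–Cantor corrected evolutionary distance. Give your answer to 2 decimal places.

0.59

The sequences differ at 11 of 27 sites, so p = 11/27 ≈ 0.407407.
d = −(3/4) ln(1 − 4p/3) = −0.75 ln(1 − 0.543209) = −0.75 ln(0.456791)
  = −0.75 × (-0.783529) = 0.587647 substitutions/site.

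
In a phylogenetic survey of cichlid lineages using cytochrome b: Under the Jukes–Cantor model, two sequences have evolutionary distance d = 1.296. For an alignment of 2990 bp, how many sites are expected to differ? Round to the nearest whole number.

1844

Invert JC69: p = (3/4)(1 − e^(−4d/3)) = 0.75 × (1 − e^(-1.728)) = 0.75 × (1 − 0.177639) = 0.616771.
Expected differing sites = pL ≈ 0.616771 × 2990 = 1844.14529 ≈ 1844.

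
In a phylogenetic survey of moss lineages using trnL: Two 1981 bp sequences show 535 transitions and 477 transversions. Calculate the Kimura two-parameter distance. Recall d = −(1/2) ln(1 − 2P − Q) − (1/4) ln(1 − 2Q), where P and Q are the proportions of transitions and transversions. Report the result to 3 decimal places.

0.923

P = 535/1981 ≈ 0.270066 and Q = 477/1981 ≈ 0.240787.
Under the Kimura two-parameter model, d = −½ ln(1 − 2P − Q) − ¼ ln(1 − 2Q).
1 − 2P − Q = 0.219081, giving −½ ln(0.219081) = 0.759157.
1 − 2Q = 0.518426, giving −¼ ln(0.518426) = 0.164239.
d = 0.759157 + 0.164239 = 0.923396.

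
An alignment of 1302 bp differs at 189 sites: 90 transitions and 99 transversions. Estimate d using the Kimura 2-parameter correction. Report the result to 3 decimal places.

0.162

P = 90/1302 ≈ 0.069124 and Q = 99/1302 ≈ 0.076037.
Under the Kimura two-parameter model, d = −½ ln(1 − 2P − Q) − ¼ ln(1 − 2Q).
1 − 2P − Q = 0.785715, giving −½ ln(0.785715) = 0.120581.
1 − 2Q = 0.847926, giving −¼ ln(0.847926) = 0.041240.
d = 0.120581 + 0.041240 = 0.161821.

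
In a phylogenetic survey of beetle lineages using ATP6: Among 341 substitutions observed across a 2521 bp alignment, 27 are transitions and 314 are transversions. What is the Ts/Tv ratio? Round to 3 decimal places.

R = 27/314 = 0.085987… ≈ 0.086 (to 3 d.p.).

0.086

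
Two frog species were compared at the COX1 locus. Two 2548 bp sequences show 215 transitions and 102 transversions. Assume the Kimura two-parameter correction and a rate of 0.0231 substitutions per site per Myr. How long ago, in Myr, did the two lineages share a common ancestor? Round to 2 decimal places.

P = 215/2548 ≈ 0.08438 and Q = 102/2548 ≈ 0.040031.
Under the Kimura two-parameter model, d = −½ ln(1 − 2P − Q) − ¼ ln(1 − 2Q).
1 − 2P − Q = 0.791209, giving −½ ln(0.791209) = 0.117097.
1 − 2Q = 0.919938, giving −¼ ln(0.919938) = 0.020862.
d = 0.117097 + 0.020862 = 0.137959.
Under a molecular clock d = 2μt, so t = d/(2μ) = 0.137959 / (2 × 0.0231) = 2.99 Myr.

2.99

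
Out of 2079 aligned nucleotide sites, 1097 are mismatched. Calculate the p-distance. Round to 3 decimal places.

p = 1097/2079 = 0.527657… ≈ 0.528 (to 3 d.p.).

0.528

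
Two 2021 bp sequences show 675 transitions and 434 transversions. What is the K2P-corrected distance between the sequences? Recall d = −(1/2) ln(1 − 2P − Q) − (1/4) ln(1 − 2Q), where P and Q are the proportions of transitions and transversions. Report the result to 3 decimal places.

1.212

P = 675/2021 ≈ 0.333993 and Q = 434/2021 ≈ 0.214745.
Under the Kimura two-parameter model, d = −½ ln(1 − 2P − Q) − ¼ ln(1 − 2Q).
1 − 2P − Q = 0.117269, giving −½ ln(0.117269) = 1.071642.
1 − 2Q = 0.57051, giving −¼ ln(0.57051) = 0.140306.
d = 1.071642 + 0.140306 = 1.211948.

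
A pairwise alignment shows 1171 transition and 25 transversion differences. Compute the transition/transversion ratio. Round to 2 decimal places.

46.84

R = 1171/25 = 46.84.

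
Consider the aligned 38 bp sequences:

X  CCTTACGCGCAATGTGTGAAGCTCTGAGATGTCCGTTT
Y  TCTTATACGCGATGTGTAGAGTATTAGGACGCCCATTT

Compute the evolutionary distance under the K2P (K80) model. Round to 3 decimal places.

0.633

Of 38 sites, 13 differences are transitions and 1 are transversions, so P = 13/38 ≈ 0.342105 and Q = 1/38 ≈ 0.026316.
Under the Kimura two-parameter model, d = −½ ln(1 − 2P − Q) − ¼ ln(1 − 2Q).
1 − 2P − Q = 0.289474, giving −½ ln(0.289474) = 0.619845.
1 − 2Q = 0.947368, giving −¼ ln(0.947368) = 0.013517.
d = 0.619845 + 0.013517 = 0.633362.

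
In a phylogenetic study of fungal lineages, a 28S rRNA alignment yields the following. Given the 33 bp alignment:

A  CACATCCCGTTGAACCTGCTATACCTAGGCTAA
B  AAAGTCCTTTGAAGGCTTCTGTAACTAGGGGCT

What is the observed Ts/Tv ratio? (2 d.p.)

0.45

Transitions are A↔G and C↔T; transversions are all other mismatches.
Transitions: 5. Transversions: 11.
R = 5/11 = 0.454545… ≈ 0.45 (to 2 d.p.).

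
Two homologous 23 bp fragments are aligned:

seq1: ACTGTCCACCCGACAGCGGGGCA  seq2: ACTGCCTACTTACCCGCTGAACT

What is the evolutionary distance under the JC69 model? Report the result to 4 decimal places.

0.7614

The sequences differ at 11 of 23 sites, so p = 11/23 ≈ 0.478261.
d = −(3/4) ln(1 − 4p/3) = −0.75 ln(1 − 0.637681) = −0.75 ln(0.362319)
  = −0.75 × (-1.015230) = 0.761423 substitutions/site.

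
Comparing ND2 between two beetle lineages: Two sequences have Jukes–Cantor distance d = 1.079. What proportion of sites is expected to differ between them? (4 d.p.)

0.5721

p = (3/4)(1 − e^(−4d/3)) = 0.75 × (1 − e^(-1.438667)) = 0.75 × (1 − 0.237244) = 0.572067.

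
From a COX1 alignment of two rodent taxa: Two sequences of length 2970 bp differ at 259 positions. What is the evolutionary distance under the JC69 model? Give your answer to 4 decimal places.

p = 259/2970 ≈ 0.087205.
d = −(3/4) ln(1 − 4p/3) = −0.75 ln(1 − 0.116273) = −0.75 ln(0.883727)
  = −0.75 × (-0.123607) = 0.092705 substitutions/site.

0.0927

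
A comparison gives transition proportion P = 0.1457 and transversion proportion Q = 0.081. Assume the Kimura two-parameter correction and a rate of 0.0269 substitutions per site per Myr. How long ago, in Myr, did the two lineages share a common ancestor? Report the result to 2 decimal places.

5.15

Under the Kimura two-parameter model, d = −½ ln(1 − 2P − Q) − ¼ ln(1 − 2Q).
1 − 2P − Q = 0.6276, giving −½ ln(0.6276) = 0.232926.
1 − 2Q = 0.838, giving −¼ ln(0.838) = 0.044184.
d = 0.232926 + 0.044184 = 0.277110.
Under a molecular clock d = 2μt, so t = d/(2μ) = 0.277110 / (2 × 0.0269) = 5.15 Myr.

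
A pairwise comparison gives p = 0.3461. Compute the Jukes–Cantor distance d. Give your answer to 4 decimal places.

0.4642

d = −(3/4) ln(1 − 4p/3) = −0.75 ln(1 − 0.461467) = −0.75 ln(0.538533)
  = −0.75 × (-0.618907) = 0.464180 substitutions/site.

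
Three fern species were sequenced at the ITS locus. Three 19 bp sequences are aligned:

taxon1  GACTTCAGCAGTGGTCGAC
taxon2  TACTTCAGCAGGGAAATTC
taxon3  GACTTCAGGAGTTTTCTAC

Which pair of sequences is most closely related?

taxon1–taxon2: 7/19 differ, p = 0.368, d = 0.507.
taxon1–taxon3: 4/19 differ, p = 0.211, d = 0.247.
taxon2–taxon3: 8/19 differ, p = 0.421, d = 0.618.
The smallest distance is between taxon1 and taxon3.

taxon1 and taxon3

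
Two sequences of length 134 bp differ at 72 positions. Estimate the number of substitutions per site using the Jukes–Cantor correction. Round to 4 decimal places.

p = 72/134 ≈ 0.537313.
d = −(3/4) ln(1 − 4p/3) = −0.75 ln(1 − 0.716417) = −0.75 ln(0.283583)
  = −0.75 × (-1.260250) = 0.945188 substitutions/site.

0.9452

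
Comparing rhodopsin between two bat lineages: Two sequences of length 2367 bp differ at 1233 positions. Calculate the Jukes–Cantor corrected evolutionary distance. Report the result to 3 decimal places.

0.889

p = 1233/2367 ≈ 0.520913.
d = −(3/4) ln(1 − 4p/3) = −0.75 ln(1 − 0.694551) = −0.75 ln(0.305449)
  = −0.75 × (-1.185972) = 0.889479 substitutions/site.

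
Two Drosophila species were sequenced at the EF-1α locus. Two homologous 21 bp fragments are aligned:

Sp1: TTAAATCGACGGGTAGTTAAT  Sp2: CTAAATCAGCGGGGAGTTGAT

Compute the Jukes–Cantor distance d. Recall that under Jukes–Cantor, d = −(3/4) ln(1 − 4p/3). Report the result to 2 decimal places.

0.29

The sequences differ at 5 of 21 sites (1, 8, 9, 14, 19), so p = 5/21 ≈ 0.238095.
d = −(3/4) ln(1 − 4p/3) = −0.75 ln(1 − 0.31746) = −0.75 ln(0.68254)
  = −0.75 × (-0.381934) = 0.286451 substitutions/site.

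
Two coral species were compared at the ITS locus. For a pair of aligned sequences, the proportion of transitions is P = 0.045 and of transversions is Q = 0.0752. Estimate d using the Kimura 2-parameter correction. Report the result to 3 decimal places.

0.131

Under the Kimura two-parameter model, d = −½ ln(1 − 2P − Q) − ¼ ln(1 − 2Q).
1 − 2P − Q = 0.8348, giving −½ ln(0.8348) = 0.090282.
1 − 2Q = 0.8496, giving −¼ ln(0.8496) = 0.040747.
d = 0.090282 + 0.040747 = 0.131029.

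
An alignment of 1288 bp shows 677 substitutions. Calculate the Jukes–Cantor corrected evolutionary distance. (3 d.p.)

0.905

p = 677/1288 ≈ 0.525621.
d = −(3/4) ln(1 − 4p/3) = −0.75 ln(1 − 0.700828) = −0.75 ln(0.299172)
  = −0.75 × (-1.206737) = 0.905053 substitutions/site.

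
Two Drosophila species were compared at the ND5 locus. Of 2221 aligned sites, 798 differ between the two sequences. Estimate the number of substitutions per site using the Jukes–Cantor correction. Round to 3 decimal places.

0.489

p = 798/2221 ≈ 0.359298.
d = −(3/4) ln(1 − 4p/3) = −0.75 ln(1 − 0.479064) = −0.75 ln(0.520936)
  = −0.75 × (-0.652128) = 0.489096 substitutions/site.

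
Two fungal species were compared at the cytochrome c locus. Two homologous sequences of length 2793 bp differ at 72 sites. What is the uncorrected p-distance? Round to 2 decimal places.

p = 72/2793 = 0.025778… ≈ 0.03 (to 2 d.p.).

0.03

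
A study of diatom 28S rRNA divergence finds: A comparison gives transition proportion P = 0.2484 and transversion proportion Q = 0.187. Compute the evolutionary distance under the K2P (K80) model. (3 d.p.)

0.693

Under the Kimura two-parameter model, d = −½ ln(1 − 2P − Q) − ¼ ln(1 − 2Q).
1 − 2P − Q = 0.3162, giving −½ ln(0.3162) = 0.575690.
1 − 2Q = 0.626, giving −¼ ln(0.626) = 0.117101.
d = 0.575690 + 0.117101 = 0.692791.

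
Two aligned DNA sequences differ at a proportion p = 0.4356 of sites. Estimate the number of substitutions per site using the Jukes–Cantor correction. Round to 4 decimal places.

0.6521

d = −(3/4) ln(1 − 4p/3) = −0.75 ln(1 − 0.5808) = −0.75 ln(0.4192)
  = −0.75 × (-0.869407) = 0.652055 substitutions/site.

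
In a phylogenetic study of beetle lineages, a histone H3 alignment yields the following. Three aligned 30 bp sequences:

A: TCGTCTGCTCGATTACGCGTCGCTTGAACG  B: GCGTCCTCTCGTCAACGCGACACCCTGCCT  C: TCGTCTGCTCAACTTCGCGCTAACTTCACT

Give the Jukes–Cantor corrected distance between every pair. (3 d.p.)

d(A,B) = 0.730, d(A,C) = 0.503, d(B,C) = 0.647

A–B: 14/30 sites differ → p ≈ 0.466667, d = −0.75 ln(1 − 0.622223) = 0.730088 ≈ 0.730.
A–C: 11/30 sites differ → p ≈ 0.366667, d = −0.75 ln(1 − 0.488889) = 0.503376 ≈ 0.503.
B–C: 13/30 sites differ → p ≈ 0.433333, d = −0.75 ln(1 − 0.577777) = 0.646666 ≈ 0.647.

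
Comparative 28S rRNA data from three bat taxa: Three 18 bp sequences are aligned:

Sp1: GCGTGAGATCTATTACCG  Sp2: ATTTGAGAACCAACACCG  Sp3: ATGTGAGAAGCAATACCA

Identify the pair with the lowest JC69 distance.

Sp2 and Sp3

Sp1–Sp2: 7/18 differ, p = 0.389, d = 0.548.
Sp1–Sp3: 7/18 differ, p = 0.389, d = 0.548.
Sp2–Sp3: 4/18 differ, p = 0.222, d = 0.264.
The smallest distance is between Sp2 and Sp3.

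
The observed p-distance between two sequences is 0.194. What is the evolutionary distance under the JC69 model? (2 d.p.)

0.22

d = −(3/4) ln(1 − 4p/3) = −0.75 ln(1 − 0.258667) = −0.75 ln(0.741333)
  = −0.75 × (-0.299305) = 0.224479 substitutions/site.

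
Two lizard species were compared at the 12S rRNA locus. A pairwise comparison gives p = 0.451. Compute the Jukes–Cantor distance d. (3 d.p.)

d = −(3/4) ln(1 − 4p/3) = −0.75 ln(1 − 0.601333) = −0.75 ln(0.398667)
  = −0.75 × (-0.919629) = 0.689722 substitutions/site.

0.690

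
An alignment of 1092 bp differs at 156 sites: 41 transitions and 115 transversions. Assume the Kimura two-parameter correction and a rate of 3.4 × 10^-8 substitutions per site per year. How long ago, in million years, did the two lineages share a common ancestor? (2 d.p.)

2.33

P = 41/1092 ≈ 0.037546 and Q = 115/1092 ≈ 0.105311.
Under the Kimura two-parameter model, d = −½ ln(1 − 2P − Q) − ¼ ln(1 − 2Q).
1 − 2P − Q = 0.819597, giving −½ ln(0.819597) = 0.099471.
1 − 2Q = 0.789378, giving −¼ ln(0.789378) = 0.059127.
d = 0.099471 + 0.059127 = 0.158598.
Under a molecular clock d = 2μt, so t = d/(2μ) = 0.158598 / (2 × 3.4 × 10^-8) = 2.33 million years.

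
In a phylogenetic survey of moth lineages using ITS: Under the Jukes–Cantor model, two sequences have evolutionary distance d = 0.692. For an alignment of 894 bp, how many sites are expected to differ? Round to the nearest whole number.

Invert JC69: p = (3/4)(1 − e^(−4d/3)) = 0.75 × (1 − e^(-0.922667)) = 0.75 × (1 − 0.397458) = 0.451907.
Expected differing sites = pL ≈ 0.451907 × 894 = 404.004858 ≈ 404.

404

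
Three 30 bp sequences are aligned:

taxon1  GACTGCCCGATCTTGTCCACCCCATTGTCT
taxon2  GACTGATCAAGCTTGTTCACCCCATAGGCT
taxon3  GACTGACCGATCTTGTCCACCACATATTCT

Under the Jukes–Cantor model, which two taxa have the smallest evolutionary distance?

taxon1–taxon2: 7/30 differ, p = 0.233, d = 0.280.
taxon1–taxon3: 4/30 differ, p = 0.133, d = 0.147.
taxon2–taxon3: 7/30 differ, p = 0.233, d = 0.280.
The smallest distance is between taxon1 and taxon3.

taxon1 and taxon3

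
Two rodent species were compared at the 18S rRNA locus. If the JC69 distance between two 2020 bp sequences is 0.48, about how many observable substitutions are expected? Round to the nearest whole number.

716

Invert JC69: p = (3/4)(1 − e^(−4d/3)) = 0.75 × (1 − e^(-0.64)) = 0.75 × (1 − 0.527292) = 0.354531.
Expected differing sites = pL ≈ 0.354531 × 2020 = 716.15262 ≈ 716.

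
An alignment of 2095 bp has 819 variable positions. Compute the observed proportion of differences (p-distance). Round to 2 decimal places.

0.39

p = 819/2095 = 0.390930… ≈ 0.39 (to 2 d.p.).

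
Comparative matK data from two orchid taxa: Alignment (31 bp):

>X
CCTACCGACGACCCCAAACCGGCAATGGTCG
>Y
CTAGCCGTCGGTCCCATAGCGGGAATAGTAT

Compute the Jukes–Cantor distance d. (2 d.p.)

The sequences differ at 12 of 31 sites, so p = 12/31 ≈ 0.387097.
d = −(3/4) ln(1 − 4p/3) = −0.75 ln(1 − 0.516129) = −0.75 ln(0.483871)
  = −0.75 × (-0.725937) = 0.544453 substitutions/site.

0.54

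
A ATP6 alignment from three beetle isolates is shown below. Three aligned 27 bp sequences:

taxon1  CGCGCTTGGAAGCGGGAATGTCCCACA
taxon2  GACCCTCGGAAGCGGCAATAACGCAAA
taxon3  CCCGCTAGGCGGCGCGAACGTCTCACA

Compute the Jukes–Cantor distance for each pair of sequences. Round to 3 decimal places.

taxon1–taxon2: 9/27 sites differ → p ≈ 0.333333, d = −0.75 ln(1 − 0.444444) = 0.440839 ≈ 0.441.
taxon1–taxon3: 7/27 sites differ → p ≈ 0.259259, d = −0.75 ln(1 − 0.345679) = 0.318118 ≈ 0.318.
taxon2–taxon3: 13/27 sites differ → p ≈ 0.481481, d = −0.75 ln(1 − 0.641975) = 0.770364 ≈ 0.770.

d(taxon1,taxon2) = 0.441, d(taxon1,taxon3) = 0.318, d(taxon2,taxon3) = 0.770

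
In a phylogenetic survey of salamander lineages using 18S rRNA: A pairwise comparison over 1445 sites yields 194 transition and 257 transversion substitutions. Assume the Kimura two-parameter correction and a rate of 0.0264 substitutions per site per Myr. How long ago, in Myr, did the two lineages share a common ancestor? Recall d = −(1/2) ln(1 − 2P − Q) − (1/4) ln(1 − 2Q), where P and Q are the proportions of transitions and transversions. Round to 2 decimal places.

7.68

P = 194/1445 ≈ 0.134256 and Q = 257/1445 ≈ 0.177855.
Under the Kimura two-parameter model, d = −½ ln(1 − 2P − Q) − ¼ ln(1 − 2Q).
1 − 2P − Q = 0.553633, giving −½ ln(0.553633) = 0.295627.
1 − 2Q = 0.64429, giving −¼ ln(0.64429) = 0.109902.
d = 0.295627 + 0.109902 = 0.405529.
Under a molecular clock d = 2μt, so t = d/(2μ) = 0.405529 / (2 × 0.0264) = 7.68 Myr.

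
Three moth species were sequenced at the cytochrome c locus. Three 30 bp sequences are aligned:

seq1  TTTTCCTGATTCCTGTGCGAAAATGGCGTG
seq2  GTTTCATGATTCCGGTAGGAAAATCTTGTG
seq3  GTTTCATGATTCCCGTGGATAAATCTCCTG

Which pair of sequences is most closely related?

seq1–seq2: 8/30 differ, p = 0.267, d = 0.330.
seq1–seq3: 9/30 differ, p = 0.300, d = 0.383.
seq2–seq3: 6/30 differ, p = 0.200, d = 0.233.
The smallest distance is between seq2 and seq3.

seq2 and seq3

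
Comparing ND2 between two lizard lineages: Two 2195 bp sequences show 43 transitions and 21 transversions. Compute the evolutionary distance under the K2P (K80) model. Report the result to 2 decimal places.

0.03

P = 43/2195 ≈ 0.01959 and Q = 21/2195 ≈ 0.009567.
Under the Kimura two-parameter model, d = −½ ln(1 − 2P − Q) − ¼ ln(1 − 2Q).
1 − 2P − Q = 0.951253, giving −½ ln(0.951253) = 0.024988.
1 − 2Q = 0.980866, giving −¼ ln(0.980866) = 0.004830.
d = 0.024988 + 0.004830 = 0.029818.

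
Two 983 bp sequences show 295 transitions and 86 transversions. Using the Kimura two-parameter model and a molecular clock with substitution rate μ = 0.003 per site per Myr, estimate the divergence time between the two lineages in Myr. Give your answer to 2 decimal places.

P = 295/983 ≈ 0.300102 and Q = 86/983 ≈ 0.087487.
Under the Kimura two-parameter model, d = −½ ln(1 − 2P − Q) − ¼ ln(1 − 2Q).
1 − 2P − Q = 0.312309, giving −½ ln(0.312309) = 0.581881.
1 − 2Q = 0.825026, giving −¼ ln(0.825026) = 0.048085.
d = 0.581881 + 0.048085 = 0.629966.
Under a molecular clock d = 2μt, so t = d/(2μ) = 0.629966 / (2 × 0.003) = 104.99 Myr.

104.99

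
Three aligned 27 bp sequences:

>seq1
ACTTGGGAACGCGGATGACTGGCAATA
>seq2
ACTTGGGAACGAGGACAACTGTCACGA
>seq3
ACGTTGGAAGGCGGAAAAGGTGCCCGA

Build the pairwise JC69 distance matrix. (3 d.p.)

seq1–seq2: 6/27 sites differ → p ≈ 0.222222, d = −0.75 ln(1 − 0.296296) = 0.263548 ≈ 0.264.
seq1–seq3: 11/27 sites differ → p ≈ 0.407407, d = −0.75 ln(1 − 0.543209) = 0.587647 ≈ 0.588.
seq2–seq3: 10/27 sites differ → p ≈ 0.37037, d = −0.75 ln(1 − 0.493827) = 0.510658 ≈ 0.511.

d(seq1,seq2) = 0.264, d(seq1,seq3) = 0.588, d(seq2,seq3) = 0.511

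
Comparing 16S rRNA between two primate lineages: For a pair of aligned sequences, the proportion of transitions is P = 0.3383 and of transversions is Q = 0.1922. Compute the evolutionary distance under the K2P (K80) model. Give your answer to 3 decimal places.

Under the Kimura two-parameter model, d = −½ ln(1 − 2P − Q) − ¼ ln(1 − 2Q).
1 − 2P − Q = 0.1312, giving −½ ln(0.1312) = 1.015516.
1 − 2Q = 0.6156, giving −¼ ln(0.6156) = 0.121289.
d = 1.015516 + 0.121289 = 1.136805.

1.137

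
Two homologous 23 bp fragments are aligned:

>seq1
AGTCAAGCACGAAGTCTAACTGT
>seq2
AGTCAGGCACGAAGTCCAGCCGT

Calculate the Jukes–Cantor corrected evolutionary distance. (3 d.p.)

0.198

The sequences differ at 4 of 23 sites (6, 17, 19, 21), so p = 4/23 ≈ 0.173913.
d = −(3/4) ln(1 − 4p/3) = −0.75 ln(1 − 0.231884) = −0.75 ln(0.768116)
  = −0.75 × (-0.263815) = 0.197861 substitutions/site.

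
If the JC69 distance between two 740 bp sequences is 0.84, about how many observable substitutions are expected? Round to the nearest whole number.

Invert JC69: p = (3/4)(1 − e^(−4d/3)) = 0.75 × (1 − e^(-1.12)) = 0.75 × (1 − 0.326280) = 0.505290.
Expected differing sites = pL ≈ 0.505290 × 740 = 373.9146 ≈ 374.

374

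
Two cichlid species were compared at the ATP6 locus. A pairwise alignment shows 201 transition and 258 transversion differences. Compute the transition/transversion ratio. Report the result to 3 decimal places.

0.779

R = 201/258 = 0.779069… ≈ 0.779 (to 3 d.p.).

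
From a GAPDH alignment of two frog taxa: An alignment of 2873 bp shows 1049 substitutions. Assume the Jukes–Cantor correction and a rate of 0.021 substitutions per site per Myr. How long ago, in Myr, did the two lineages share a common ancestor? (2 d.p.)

11.91

p = 1049/2873 ≈ 0.365124.
d = −(3/4) ln(1 − 4p/3) = −0.75 ln(1 − 0.486832) = −0.75 ln(0.513168)
  = −0.75 × (-0.667152) = 0.500364 substitutions/site.
Under a molecular clock d = 2μt, so t = d/(2μ) = 0.500364 / (2 × 0.021) = 11.91 Myr.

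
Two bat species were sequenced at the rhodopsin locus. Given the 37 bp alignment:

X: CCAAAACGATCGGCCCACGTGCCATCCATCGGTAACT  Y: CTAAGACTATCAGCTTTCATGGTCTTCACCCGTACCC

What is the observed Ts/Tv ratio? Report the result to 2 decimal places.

Transitions are A↔G and C↔T; transversions are all other mismatches.
Transitions: 10. Transversions: 6.
R = 10/6 = 1.666666… ≈ 1.67 (to 2 d.p.).

1.67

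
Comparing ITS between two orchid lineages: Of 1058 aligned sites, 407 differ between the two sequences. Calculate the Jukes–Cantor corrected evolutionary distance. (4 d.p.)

p = 407/1058 ≈ 0.384688.
d = −(3/4) ln(1 − 4p/3) = −0.75 ln(1 − 0.512917) = −0.75 ln(0.487083)
  = −0.75 × (-0.719321) = 0.539491 substitutions/site.

0.5395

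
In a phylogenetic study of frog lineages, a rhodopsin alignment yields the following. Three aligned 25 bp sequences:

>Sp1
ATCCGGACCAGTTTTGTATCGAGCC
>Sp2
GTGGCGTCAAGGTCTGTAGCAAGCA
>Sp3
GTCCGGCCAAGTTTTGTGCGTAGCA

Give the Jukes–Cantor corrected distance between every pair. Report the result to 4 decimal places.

d(Sp1,Sp2) = 0.6626, d(Sp1,Sp3) = 0.4172, d(Sp2,Sp3) = 0.5716

Sp1–Sp2: 11/25 sites differ → p = 0.44, d = −0.75 ln(1 − 0.586667) = 0.662626 ≈ 0.6626.
Sp1–Sp3: 8/25 sites differ → p = 0.32, d = −0.75 ln(1 − 0.426667) = 0.417216 ≈ 0.4172.
Sp2–Sp3: 10/25 sites differ → p = 0.4, d = −0.75 ln(1 − 0.533333) = 0.571605 ≈ 0.5716.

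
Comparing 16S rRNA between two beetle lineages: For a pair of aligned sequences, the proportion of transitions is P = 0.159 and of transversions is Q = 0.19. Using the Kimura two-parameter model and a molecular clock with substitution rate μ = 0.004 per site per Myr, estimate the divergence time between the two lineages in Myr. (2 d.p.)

59.27

Under the Kimura two-parameter model, d = −½ ln(1 − 2P − Q) − ¼ ln(1 − 2Q).
1 − 2P − Q = 0.492, giving −½ ln(0.492) = 0.354638.
1 − 2Q = 0.62, giving −¼ ln(0.62) = 0.119509.
d = 0.354638 + 0.119509 = 0.474147.
Under a molecular clock d = 2μt, so t = d/(2μ) = 0.474147 / (2 × 0.004) = 59.27 Myr.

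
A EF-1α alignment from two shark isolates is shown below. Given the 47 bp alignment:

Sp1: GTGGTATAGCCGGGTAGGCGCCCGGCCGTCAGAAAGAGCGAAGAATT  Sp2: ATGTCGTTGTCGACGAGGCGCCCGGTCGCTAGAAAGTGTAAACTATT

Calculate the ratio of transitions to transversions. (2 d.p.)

Transitions are A↔G and C↔T; transversions are all other mismatches.
Transitions: 10. Transversions: 7.
R = 10/7 = 1.428571… ≈ 1.43 (to 2 d.p.).

1.43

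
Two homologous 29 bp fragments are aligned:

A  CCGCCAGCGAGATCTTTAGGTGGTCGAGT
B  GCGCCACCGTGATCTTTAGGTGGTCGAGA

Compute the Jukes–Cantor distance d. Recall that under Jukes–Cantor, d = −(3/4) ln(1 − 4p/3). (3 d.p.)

The sequences differ at 4 of 29 sites (1, 7, 10, 29), so p = 4/29 ≈ 0.137931.
d = −(3/4) ln(1 − 4p/3) = −0.75 ln(1 − 0.183908) = −0.75 ln(0.816092)
  = −0.75 × (-0.203228) = 0.152421 substitutions/site.

0.152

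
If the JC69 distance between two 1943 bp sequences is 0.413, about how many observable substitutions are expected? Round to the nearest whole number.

617

Invert JC69: p = (3/4)(1 − e^(−4d/3)) = 0.75 × (1 − e^(-0.550667)) = 0.75 × (1 − 0.576565) = 0.317576.
Expected differing sites = pL ≈ 0.317576 × 1943 = 617.050168 ≈ 617.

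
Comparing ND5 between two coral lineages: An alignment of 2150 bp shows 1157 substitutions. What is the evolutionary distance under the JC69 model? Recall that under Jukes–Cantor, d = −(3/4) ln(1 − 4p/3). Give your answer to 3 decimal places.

p = 1157/2150 ≈ 0.53814.
d = −(3/4) ln(1 − 4p/3) = −0.75 ln(1 − 0.71752) = −0.75 ln(0.28248)
  = −0.75 × (-1.264148) = 0.948111 substitutions/site.

0.948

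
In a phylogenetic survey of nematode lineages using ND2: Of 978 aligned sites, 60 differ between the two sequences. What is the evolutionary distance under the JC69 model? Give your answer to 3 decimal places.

0.064

p = 60/978 ≈ 0.06135.
d = −(3/4) ln(1 − 4p/3) = −0.75 ln(1 − 0.0818) = −0.75 ln(0.9182)
  = −0.75 × (-0.085340) = 0.064005 substitutions/site.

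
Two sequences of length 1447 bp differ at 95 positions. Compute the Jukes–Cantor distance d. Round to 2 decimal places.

0.07

p = 95/1447 ≈ 0.065653.
d = −(3/4) ln(1 − 4p/3) = −0.75 ln(1 − 0.087537) = −0.75 ln(0.912463)
  = −0.75 × (-0.091608) = 0.068706 substitutions/site.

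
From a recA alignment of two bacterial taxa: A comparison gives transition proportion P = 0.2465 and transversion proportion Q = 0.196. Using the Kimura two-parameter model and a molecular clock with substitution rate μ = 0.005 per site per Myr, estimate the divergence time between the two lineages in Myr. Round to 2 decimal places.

70.84

Under the Kimura two-parameter model, d = −½ ln(1 − 2P − Q) − ¼ ln(1 − 2Q).
1 − 2P − Q = 0.311, giving −½ ln(0.311) = 0.583981.
1 − 2Q = 0.608, giving −¼ ln(0.608) = 0.124395.
d = 0.583981 + 0.124395 = 0.708376.
Under a molecular clock d = 2μt, so t = d/(2μ) = 0.708376 / (2 × 0.005) = 70.84 Myr.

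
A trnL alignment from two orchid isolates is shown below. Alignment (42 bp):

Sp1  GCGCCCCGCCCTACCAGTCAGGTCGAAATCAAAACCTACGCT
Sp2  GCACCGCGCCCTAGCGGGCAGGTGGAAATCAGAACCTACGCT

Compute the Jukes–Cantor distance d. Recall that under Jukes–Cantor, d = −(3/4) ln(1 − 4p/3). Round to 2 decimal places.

0.19

The sequences differ at 7 of 42 sites (3, 6, 14, 16, 18, 24, 32), so p = 7/42 ≈ 0.166667.
d = −(3/4) ln(1 − 4p/3) = −0.75 ln(1 − 0.222223) = −0.75 ln(0.777777)
  = −0.75 × (-0.251315) = 0.188486 substitutions/site.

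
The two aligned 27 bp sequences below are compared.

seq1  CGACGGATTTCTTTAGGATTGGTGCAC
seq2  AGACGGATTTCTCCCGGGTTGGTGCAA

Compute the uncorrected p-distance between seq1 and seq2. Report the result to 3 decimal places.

0.222

The sequences differ at 6 of 27 positions (sites 1, 13, 14, 15, 18, 27).
p = 6/27 = 0.222222… ≈ 0.222 (to 3 d.p.).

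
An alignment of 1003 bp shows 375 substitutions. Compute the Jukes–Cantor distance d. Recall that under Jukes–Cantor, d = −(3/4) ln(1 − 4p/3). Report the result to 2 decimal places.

0.52

p = 375/1003 ≈ 0.373878.
d = −(3/4) ln(1 − 4p/3) = −0.75 ln(1 − 0.498504) = −0.75 ln(0.501496)
  = −0.75 × (-0.690160) = 0.517620 substitutions/site.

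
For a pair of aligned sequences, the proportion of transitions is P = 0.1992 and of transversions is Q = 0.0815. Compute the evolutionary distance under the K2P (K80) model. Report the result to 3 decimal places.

Under the Kimura two-parameter model, d = −½ ln(1 − 2P − Q) − ¼ ln(1 − 2Q).
1 − 2P − Q = 0.5201, giving −½ ln(0.5201) = 0.326867.
1 − 2Q = 0.837, giving −¼ ln(0.837) = 0.044483.
d = 0.326867 + 0.044483 = 0.371350.

0.371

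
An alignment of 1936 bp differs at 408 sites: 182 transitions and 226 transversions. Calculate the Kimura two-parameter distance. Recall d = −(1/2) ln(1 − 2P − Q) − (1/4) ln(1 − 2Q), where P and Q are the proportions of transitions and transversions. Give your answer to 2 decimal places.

P = 182/1936 ≈ 0.094008 and Q = 226/1936 ≈ 0.116736.
Under the Kimura two-parameter model, d = −½ ln(1 − 2P − Q) − ¼ ln(1 − 2Q).
1 − 2P − Q = 0.695248, giving −½ ln(0.695248) = 0.181743.
1 − 2Q = 0.766528, giving −¼ ln(0.766528) = 0.066471.
d = 0.181743 + 0.066471 = 0.248214.

0.25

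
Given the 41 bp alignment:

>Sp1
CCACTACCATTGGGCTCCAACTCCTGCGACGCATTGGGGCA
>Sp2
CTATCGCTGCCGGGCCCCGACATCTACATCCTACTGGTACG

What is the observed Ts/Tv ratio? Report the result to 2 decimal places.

Transitions are A↔G and C↔T; transversions are all other mismatches.
Transitions: 17. Transversions: 4.
R = 17/4 = 4.25.

4.25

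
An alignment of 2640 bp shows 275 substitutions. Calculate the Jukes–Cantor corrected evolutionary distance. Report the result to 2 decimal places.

0.11

p = 275/2640 ≈ 0.104167.
d = −(3/4) ln(1 − 4p/3) = −0.75 ln(1 − 0.138889) = −0.75 ln(0.861111)
  = −0.75 × (-0.149532) = 0.112149 substitutions/site.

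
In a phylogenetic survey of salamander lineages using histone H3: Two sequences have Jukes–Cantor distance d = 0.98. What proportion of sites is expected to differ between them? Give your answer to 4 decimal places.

p = (3/4)(1 − e^(−4d/3)) = 0.75 × (1 − e^(-1.306667)) = 0.75 × (1 − 0.270721) = 0.546959.

0.5470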